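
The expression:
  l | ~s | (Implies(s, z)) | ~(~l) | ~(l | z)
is always true.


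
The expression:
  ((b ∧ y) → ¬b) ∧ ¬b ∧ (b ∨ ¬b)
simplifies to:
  ¬b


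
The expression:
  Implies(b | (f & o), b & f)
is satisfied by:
  {o: False, b: False, f: False}
  {f: True, o: False, b: False}
  {o: True, f: False, b: False}
  {f: True, b: True, o: False}
  {f: True, b: True, o: True}


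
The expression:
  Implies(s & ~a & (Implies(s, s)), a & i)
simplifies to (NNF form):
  a | ~s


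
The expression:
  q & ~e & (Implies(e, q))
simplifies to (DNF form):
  q & ~e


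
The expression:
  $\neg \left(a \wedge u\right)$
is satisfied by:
  {u: False, a: False}
  {a: True, u: False}
  {u: True, a: False}


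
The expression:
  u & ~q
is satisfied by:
  {u: True, q: False}


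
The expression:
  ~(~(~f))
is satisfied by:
  {f: False}


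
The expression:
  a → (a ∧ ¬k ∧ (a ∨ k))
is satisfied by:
  {k: False, a: False}
  {a: True, k: False}
  {k: True, a: False}


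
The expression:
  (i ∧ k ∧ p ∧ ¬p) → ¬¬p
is always true.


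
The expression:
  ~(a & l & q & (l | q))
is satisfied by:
  {l: False, q: False, a: False}
  {a: True, l: False, q: False}
  {q: True, l: False, a: False}
  {a: True, q: True, l: False}
  {l: True, a: False, q: False}
  {a: True, l: True, q: False}
  {q: True, l: True, a: False}


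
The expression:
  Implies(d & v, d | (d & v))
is always true.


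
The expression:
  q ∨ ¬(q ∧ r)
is always true.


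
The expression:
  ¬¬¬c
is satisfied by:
  {c: False}


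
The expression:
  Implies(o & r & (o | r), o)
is always true.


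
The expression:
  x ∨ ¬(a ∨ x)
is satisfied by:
  {x: True, a: False}
  {a: False, x: False}
  {a: True, x: True}


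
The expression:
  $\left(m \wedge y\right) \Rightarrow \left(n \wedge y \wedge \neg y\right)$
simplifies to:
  $\neg m \vee \neg y$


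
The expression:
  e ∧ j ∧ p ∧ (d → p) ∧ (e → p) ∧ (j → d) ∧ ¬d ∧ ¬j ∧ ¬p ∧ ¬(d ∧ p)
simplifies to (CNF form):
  False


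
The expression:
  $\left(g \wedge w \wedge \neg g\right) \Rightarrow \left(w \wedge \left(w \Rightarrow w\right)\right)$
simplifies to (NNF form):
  $\text{True}$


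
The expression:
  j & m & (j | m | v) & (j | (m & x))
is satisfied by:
  {m: True, j: True}


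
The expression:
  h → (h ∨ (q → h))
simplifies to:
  True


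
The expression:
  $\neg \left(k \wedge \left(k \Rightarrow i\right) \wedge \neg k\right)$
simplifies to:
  $\text{True}$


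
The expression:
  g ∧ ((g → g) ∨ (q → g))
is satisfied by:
  {g: True}


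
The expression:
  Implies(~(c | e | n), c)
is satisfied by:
  {n: True, c: True, e: True}
  {n: True, c: True, e: False}
  {n: True, e: True, c: False}
  {n: True, e: False, c: False}
  {c: True, e: True, n: False}
  {c: True, e: False, n: False}
  {e: True, c: False, n: False}


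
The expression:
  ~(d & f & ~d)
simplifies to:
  True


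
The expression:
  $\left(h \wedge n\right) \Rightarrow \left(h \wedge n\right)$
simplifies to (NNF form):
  $\text{True}$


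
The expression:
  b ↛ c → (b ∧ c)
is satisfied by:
  {c: True, b: False}
  {b: False, c: False}
  {b: True, c: True}


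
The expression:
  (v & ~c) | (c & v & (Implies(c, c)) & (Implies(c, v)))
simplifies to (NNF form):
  v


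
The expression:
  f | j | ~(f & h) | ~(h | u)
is always true.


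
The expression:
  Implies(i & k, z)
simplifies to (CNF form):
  z | ~i | ~k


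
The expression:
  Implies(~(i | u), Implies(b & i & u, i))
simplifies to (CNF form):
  True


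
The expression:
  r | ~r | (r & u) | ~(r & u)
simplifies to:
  True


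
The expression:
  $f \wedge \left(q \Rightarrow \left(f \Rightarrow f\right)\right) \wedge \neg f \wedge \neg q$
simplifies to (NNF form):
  $\text{False}$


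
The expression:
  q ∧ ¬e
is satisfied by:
  {q: True, e: False}


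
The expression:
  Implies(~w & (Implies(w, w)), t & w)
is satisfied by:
  {w: True}


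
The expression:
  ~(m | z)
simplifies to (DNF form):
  ~m & ~z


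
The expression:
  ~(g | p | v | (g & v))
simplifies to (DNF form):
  ~g & ~p & ~v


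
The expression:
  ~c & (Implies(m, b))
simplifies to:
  ~c & (b | ~m)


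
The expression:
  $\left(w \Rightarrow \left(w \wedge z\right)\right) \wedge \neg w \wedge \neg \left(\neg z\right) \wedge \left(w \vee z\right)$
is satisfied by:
  {z: True, w: False}


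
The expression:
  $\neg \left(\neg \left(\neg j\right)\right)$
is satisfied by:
  {j: False}


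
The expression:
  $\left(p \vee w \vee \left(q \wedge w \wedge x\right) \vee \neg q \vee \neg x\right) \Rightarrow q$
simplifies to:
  $q$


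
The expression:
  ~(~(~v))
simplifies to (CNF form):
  ~v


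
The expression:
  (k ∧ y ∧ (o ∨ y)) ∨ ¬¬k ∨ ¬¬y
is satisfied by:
  {y: True, k: True}
  {y: True, k: False}
  {k: True, y: False}


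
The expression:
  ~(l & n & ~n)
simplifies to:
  True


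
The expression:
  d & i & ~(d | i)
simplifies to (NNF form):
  False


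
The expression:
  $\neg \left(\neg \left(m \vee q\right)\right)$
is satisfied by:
  {q: True, m: True}
  {q: True, m: False}
  {m: True, q: False}


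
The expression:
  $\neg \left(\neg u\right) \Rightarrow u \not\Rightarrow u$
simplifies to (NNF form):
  $\neg u$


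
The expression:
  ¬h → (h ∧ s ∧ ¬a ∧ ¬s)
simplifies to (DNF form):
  h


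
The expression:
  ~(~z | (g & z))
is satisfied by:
  {z: True, g: False}


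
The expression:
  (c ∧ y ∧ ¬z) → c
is always true.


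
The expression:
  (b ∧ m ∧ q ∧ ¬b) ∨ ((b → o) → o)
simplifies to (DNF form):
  b ∨ o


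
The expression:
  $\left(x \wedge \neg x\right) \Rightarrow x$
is always true.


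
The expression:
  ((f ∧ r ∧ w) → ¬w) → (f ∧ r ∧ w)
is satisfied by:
  {r: True, w: True, f: True}


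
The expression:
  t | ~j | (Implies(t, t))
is always true.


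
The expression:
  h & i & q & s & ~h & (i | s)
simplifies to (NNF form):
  False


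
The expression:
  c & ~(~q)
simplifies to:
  c & q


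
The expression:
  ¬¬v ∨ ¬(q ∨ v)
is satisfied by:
  {v: True, q: False}
  {q: False, v: False}
  {q: True, v: True}


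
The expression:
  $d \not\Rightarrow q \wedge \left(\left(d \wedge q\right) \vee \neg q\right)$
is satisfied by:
  {d: True, q: False}


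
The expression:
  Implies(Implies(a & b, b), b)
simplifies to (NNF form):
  b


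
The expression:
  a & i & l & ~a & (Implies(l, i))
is never true.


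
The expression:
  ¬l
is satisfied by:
  {l: False}


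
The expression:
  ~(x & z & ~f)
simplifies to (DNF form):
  f | ~x | ~z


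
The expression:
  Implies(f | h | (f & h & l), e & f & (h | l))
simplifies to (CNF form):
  (e | ~f) & (f | ~h) & (h | l | ~f)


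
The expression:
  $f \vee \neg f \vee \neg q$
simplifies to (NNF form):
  $\text{True}$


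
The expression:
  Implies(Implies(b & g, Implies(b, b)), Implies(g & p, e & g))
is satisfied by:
  {e: True, p: False, g: False}
  {p: False, g: False, e: False}
  {g: True, e: True, p: False}
  {g: True, p: False, e: False}
  {e: True, p: True, g: False}
  {p: True, e: False, g: False}
  {g: True, p: True, e: True}


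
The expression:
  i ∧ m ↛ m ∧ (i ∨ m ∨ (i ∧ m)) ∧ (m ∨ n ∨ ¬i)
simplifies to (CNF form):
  False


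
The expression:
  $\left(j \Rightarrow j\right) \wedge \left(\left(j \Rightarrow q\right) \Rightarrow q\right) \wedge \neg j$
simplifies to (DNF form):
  $q \wedge \neg j$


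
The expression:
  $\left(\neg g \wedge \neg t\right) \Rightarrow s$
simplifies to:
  $g \vee s \vee t$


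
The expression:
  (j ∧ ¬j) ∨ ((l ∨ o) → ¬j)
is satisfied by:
  {l: False, j: False, o: False}
  {o: True, l: False, j: False}
  {l: True, o: False, j: False}
  {o: True, l: True, j: False}
  {j: True, o: False, l: False}


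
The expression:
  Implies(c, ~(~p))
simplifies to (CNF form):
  p | ~c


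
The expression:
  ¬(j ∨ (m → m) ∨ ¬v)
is never true.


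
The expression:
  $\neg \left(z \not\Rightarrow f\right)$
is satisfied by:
  {f: True, z: False}
  {z: False, f: False}
  {z: True, f: True}


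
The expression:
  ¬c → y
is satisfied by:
  {y: True, c: True}
  {y: True, c: False}
  {c: True, y: False}


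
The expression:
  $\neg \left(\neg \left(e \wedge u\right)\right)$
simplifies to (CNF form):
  $e \wedge u$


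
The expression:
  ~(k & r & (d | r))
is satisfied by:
  {k: False, r: False}
  {r: True, k: False}
  {k: True, r: False}


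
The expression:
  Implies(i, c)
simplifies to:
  c | ~i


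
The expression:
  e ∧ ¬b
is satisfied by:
  {e: True, b: False}


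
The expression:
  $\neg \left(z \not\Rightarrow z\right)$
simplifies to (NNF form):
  $\text{True}$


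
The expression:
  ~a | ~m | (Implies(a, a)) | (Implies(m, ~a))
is always true.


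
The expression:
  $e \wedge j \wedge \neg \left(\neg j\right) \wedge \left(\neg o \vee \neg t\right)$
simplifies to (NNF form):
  $e \wedge j \wedge \left(\neg o \vee \neg t\right)$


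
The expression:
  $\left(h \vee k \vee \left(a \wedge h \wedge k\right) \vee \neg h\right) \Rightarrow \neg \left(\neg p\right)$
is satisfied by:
  {p: True}


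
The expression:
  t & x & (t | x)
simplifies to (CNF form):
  t & x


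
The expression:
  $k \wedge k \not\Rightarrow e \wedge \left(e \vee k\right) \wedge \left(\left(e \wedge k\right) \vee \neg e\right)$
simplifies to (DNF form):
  $k \wedge \neg e$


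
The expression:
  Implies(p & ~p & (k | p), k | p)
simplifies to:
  True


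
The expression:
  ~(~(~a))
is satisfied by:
  {a: False}


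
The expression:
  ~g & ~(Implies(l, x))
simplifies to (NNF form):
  l & ~g & ~x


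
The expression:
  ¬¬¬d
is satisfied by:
  {d: False}


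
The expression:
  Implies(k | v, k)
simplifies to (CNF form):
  k | ~v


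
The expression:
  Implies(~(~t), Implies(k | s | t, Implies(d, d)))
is always true.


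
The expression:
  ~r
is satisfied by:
  {r: False}


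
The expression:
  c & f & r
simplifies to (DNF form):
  c & f & r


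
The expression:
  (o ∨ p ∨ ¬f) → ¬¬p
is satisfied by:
  {p: True, f: True, o: False}
  {p: True, o: False, f: False}
  {p: True, f: True, o: True}
  {p: True, o: True, f: False}
  {f: True, o: False, p: False}


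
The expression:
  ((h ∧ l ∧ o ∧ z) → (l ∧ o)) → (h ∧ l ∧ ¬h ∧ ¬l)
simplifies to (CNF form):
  False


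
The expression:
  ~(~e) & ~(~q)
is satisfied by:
  {e: True, q: True}


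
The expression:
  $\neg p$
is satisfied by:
  {p: False}


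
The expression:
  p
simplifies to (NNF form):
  p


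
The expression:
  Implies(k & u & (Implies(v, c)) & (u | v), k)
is always true.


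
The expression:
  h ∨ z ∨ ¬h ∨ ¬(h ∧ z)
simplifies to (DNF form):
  True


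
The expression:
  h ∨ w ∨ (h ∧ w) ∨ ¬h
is always true.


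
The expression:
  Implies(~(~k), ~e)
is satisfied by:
  {k: False, e: False}
  {e: True, k: False}
  {k: True, e: False}


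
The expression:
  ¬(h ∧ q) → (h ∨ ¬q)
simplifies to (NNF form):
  h ∨ ¬q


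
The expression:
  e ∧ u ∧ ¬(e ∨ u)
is never true.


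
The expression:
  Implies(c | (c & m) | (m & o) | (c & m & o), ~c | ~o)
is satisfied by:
  {c: False, o: False}
  {o: True, c: False}
  {c: True, o: False}


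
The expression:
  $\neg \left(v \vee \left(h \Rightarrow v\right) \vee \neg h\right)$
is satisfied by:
  {h: True, v: False}


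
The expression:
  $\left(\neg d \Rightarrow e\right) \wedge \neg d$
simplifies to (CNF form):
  $e \wedge \neg d$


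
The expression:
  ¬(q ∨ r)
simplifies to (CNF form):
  ¬q ∧ ¬r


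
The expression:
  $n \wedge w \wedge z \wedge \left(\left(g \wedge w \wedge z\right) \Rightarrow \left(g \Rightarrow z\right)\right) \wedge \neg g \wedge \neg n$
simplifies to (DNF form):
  $\text{False}$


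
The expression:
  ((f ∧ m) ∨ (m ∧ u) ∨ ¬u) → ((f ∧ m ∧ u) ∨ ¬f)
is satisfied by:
  {u: True, f: False}
  {f: False, u: False}
  {f: True, u: True}


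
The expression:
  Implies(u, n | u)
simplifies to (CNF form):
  True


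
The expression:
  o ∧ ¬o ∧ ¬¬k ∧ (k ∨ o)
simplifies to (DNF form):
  False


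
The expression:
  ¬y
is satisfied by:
  {y: False}


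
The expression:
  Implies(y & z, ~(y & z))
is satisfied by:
  {z: False, y: False}
  {y: True, z: False}
  {z: True, y: False}


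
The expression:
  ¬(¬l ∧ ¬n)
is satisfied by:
  {n: True, l: True}
  {n: True, l: False}
  {l: True, n: False}


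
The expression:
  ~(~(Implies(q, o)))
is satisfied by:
  {o: True, q: False}
  {q: False, o: False}
  {q: True, o: True}


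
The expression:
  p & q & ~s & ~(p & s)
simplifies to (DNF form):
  p & q & ~s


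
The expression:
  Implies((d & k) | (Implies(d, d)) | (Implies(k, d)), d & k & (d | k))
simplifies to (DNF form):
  d & k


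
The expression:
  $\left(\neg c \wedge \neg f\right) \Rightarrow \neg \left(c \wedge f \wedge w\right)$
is always true.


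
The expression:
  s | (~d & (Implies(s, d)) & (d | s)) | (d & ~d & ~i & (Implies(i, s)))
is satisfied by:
  {s: True}


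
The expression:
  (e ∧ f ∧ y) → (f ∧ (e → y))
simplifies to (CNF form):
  True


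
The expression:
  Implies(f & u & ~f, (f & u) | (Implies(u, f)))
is always true.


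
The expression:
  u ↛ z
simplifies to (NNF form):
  u ∧ ¬z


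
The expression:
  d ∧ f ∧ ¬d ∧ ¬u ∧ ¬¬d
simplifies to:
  False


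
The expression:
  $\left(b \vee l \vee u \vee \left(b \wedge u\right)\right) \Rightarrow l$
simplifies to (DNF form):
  $l \vee \left(\neg b \wedge \neg u\right)$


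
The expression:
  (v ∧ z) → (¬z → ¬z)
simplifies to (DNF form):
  True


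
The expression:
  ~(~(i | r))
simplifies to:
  i | r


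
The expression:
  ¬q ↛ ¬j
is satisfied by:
  {j: True, q: False}


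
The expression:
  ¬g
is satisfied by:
  {g: False}


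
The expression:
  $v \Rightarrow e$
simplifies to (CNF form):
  $e \vee \neg v$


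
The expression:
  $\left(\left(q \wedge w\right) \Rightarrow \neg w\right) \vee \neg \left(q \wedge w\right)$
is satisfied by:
  {w: False, q: False}
  {q: True, w: False}
  {w: True, q: False}


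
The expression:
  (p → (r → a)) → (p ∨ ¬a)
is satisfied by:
  {p: True, a: False}
  {a: False, p: False}
  {a: True, p: True}


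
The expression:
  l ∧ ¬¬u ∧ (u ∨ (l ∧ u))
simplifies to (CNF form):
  l ∧ u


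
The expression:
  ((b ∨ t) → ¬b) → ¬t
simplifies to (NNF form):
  b ∨ ¬t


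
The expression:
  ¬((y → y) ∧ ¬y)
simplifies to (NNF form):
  y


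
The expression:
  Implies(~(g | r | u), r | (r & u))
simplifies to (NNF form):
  g | r | u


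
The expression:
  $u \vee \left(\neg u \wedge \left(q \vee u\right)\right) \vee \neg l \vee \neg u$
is always true.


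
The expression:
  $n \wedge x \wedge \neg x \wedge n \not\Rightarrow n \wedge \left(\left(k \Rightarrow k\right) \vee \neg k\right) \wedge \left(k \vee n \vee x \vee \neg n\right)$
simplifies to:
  $\text{False}$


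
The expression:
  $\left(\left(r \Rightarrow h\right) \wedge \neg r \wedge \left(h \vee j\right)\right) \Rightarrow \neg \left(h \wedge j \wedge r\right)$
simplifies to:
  $\text{True}$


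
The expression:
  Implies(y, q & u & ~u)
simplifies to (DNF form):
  ~y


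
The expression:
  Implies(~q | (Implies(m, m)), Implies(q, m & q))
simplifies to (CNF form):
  m | ~q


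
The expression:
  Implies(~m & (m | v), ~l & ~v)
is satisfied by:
  {m: True, v: False}
  {v: False, m: False}
  {v: True, m: True}


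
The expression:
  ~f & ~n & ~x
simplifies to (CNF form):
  ~f & ~n & ~x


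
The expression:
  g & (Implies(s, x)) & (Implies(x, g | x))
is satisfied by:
  {x: True, g: True, s: False}
  {g: True, s: False, x: False}
  {x: True, s: True, g: True}


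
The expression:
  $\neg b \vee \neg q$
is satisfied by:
  {q: False, b: False}
  {b: True, q: False}
  {q: True, b: False}


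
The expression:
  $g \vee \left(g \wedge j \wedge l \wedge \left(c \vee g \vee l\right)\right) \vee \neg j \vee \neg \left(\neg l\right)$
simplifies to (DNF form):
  $g \vee l \vee \neg j$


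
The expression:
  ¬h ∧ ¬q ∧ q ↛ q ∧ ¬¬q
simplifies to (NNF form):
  False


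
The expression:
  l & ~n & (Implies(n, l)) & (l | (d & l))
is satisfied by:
  {l: True, n: False}


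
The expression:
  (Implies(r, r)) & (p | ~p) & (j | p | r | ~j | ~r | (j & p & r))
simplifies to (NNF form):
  True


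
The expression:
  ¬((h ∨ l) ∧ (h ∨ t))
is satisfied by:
  {l: False, h: False, t: False}
  {t: True, l: False, h: False}
  {l: True, t: False, h: False}


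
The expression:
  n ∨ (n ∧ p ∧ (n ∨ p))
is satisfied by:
  {n: True}


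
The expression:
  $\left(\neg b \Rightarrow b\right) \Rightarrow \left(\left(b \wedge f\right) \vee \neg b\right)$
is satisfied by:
  {f: True, b: False}
  {b: False, f: False}
  {b: True, f: True}


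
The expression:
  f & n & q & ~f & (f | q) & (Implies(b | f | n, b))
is never true.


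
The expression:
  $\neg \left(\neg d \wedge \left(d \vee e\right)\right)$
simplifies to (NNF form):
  $d \vee \neg e$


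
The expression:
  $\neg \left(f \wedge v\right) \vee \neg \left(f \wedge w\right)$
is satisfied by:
  {w: False, v: False, f: False}
  {f: True, w: False, v: False}
  {v: True, w: False, f: False}
  {f: True, v: True, w: False}
  {w: True, f: False, v: False}
  {f: True, w: True, v: False}
  {v: True, w: True, f: False}


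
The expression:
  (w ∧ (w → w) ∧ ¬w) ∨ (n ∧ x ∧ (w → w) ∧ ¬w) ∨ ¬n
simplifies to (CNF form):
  (x ∨ ¬n) ∧ (¬n ∨ ¬w)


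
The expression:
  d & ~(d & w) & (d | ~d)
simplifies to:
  d & ~w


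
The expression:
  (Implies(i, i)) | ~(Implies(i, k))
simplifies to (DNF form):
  True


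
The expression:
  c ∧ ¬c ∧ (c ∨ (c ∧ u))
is never true.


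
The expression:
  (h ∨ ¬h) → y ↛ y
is never true.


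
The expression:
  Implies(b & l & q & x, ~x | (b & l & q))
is always true.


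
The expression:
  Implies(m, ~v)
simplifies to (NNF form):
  ~m | ~v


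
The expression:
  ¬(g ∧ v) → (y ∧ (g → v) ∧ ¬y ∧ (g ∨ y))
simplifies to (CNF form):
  g ∧ v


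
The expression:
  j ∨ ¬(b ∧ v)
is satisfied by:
  {j: True, v: False, b: False}
  {j: False, v: False, b: False}
  {b: True, j: True, v: False}
  {b: True, j: False, v: False}
  {v: True, j: True, b: False}
  {v: True, j: False, b: False}
  {v: True, b: True, j: True}


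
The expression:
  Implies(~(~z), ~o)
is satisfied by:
  {o: False, z: False}
  {z: True, o: False}
  {o: True, z: False}


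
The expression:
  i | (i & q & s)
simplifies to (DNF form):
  i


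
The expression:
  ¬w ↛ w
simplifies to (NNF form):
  True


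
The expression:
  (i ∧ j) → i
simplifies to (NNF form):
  True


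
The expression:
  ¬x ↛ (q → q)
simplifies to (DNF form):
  False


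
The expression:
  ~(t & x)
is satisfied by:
  {t: False, x: False}
  {x: True, t: False}
  {t: True, x: False}


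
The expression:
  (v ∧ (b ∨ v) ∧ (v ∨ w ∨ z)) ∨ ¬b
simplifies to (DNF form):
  v ∨ ¬b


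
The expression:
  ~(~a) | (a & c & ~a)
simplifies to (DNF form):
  a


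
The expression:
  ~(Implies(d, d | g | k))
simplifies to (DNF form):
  False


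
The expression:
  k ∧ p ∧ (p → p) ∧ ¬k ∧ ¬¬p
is never true.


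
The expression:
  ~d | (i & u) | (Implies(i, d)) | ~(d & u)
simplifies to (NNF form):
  True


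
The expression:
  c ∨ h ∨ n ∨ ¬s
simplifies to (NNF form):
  c ∨ h ∨ n ∨ ¬s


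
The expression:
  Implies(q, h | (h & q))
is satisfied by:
  {h: True, q: False}
  {q: False, h: False}
  {q: True, h: True}


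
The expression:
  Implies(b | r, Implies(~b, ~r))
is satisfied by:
  {b: True, r: False}
  {r: False, b: False}
  {r: True, b: True}


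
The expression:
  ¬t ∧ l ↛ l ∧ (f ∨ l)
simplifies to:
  False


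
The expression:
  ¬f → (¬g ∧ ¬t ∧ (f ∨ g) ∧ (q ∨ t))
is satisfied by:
  {f: True}


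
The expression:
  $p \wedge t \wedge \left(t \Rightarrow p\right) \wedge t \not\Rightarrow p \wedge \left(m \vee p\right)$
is never true.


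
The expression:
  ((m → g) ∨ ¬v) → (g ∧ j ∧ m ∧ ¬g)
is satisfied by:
  {m: True, v: True, g: False}


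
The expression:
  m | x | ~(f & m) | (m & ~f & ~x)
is always true.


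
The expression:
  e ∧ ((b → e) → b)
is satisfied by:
  {e: True, b: True}


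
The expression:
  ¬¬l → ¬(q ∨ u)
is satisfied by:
  {q: False, l: False, u: False}
  {u: True, q: False, l: False}
  {q: True, u: False, l: False}
  {u: True, q: True, l: False}
  {l: True, u: False, q: False}


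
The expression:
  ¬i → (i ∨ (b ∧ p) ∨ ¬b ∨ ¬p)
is always true.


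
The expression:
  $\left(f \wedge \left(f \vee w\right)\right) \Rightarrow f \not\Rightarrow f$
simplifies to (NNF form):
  $\neg f$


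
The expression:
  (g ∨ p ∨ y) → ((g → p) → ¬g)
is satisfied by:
  {p: False, g: False}
  {g: True, p: False}
  {p: True, g: False}


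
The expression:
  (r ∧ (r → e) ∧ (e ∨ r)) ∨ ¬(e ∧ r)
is always true.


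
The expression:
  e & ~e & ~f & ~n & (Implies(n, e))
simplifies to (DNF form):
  False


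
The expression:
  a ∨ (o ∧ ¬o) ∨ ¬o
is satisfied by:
  {a: True, o: False}
  {o: False, a: False}
  {o: True, a: True}


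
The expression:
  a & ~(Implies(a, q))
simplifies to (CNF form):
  a & ~q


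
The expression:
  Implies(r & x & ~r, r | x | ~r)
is always true.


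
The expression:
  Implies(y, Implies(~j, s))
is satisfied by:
  {s: True, j: True, y: False}
  {s: True, j: False, y: False}
  {j: True, s: False, y: False}
  {s: False, j: False, y: False}
  {y: True, s: True, j: True}
  {y: True, s: True, j: False}
  {y: True, j: True, s: False}


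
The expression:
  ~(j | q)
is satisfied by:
  {q: False, j: False}


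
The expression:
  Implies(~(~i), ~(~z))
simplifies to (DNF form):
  z | ~i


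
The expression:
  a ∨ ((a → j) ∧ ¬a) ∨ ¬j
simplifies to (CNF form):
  True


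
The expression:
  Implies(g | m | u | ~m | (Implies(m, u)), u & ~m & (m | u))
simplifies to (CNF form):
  u & ~m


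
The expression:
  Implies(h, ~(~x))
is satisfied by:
  {x: True, h: False}
  {h: False, x: False}
  {h: True, x: True}


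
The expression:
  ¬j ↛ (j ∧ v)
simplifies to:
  ¬j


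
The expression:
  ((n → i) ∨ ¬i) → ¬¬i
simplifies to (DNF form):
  i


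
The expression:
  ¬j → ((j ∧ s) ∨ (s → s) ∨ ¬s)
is always true.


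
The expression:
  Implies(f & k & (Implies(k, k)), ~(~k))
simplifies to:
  True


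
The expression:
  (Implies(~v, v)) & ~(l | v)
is never true.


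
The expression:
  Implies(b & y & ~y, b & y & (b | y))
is always true.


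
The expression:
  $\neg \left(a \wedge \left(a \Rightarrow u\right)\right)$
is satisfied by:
  {u: False, a: False}
  {a: True, u: False}
  {u: True, a: False}


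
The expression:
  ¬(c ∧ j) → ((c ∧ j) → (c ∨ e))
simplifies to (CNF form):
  True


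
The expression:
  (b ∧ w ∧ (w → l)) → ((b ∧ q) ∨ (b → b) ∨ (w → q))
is always true.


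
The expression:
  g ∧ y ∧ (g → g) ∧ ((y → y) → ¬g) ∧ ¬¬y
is never true.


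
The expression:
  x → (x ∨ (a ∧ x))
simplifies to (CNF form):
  True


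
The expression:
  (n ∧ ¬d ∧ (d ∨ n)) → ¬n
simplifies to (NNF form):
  d ∨ ¬n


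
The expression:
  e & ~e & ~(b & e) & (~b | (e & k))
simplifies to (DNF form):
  False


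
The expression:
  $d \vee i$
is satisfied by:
  {i: True, d: True}
  {i: True, d: False}
  {d: True, i: False}


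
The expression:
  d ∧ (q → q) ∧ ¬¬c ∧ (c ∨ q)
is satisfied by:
  {c: True, d: True}


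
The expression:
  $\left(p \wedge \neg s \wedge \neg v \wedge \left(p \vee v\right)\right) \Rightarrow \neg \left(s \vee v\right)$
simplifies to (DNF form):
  $\text{True}$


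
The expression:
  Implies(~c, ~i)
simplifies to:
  c | ~i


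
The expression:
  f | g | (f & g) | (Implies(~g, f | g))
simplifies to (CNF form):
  f | g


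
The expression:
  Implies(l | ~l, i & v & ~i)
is never true.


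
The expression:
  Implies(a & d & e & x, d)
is always true.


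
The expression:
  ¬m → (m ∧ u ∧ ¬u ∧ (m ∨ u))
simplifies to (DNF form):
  m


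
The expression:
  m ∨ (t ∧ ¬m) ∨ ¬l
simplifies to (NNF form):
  m ∨ t ∨ ¬l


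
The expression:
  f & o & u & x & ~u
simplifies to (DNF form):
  False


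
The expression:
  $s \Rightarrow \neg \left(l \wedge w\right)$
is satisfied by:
  {l: False, w: False, s: False}
  {s: True, l: False, w: False}
  {w: True, l: False, s: False}
  {s: True, w: True, l: False}
  {l: True, s: False, w: False}
  {s: True, l: True, w: False}
  {w: True, l: True, s: False}


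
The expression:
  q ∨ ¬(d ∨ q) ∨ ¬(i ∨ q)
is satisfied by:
  {q: True, d: False, i: False}
  {q: False, d: False, i: False}
  {i: True, q: True, d: False}
  {i: True, q: False, d: False}
  {d: True, q: True, i: False}
  {d: True, q: False, i: False}
  {d: True, i: True, q: True}


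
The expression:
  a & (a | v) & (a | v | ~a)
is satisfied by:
  {a: True}


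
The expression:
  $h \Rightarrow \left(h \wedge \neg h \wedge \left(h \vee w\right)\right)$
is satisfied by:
  {h: False}


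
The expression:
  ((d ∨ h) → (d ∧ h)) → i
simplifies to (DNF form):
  i ∨ (d ∧ ¬h) ∨ (h ∧ ¬d)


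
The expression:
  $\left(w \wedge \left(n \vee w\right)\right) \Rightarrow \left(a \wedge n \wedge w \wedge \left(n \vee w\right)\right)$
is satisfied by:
  {a: True, n: True, w: False}
  {a: True, n: False, w: False}
  {n: True, a: False, w: False}
  {a: False, n: False, w: False}
  {a: True, w: True, n: True}


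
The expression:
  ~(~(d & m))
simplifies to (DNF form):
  d & m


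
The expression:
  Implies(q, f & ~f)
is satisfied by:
  {q: False}


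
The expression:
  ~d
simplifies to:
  ~d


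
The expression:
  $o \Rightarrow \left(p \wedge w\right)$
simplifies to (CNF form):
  $\left(p \vee \neg o\right) \wedge \left(w \vee \neg o\right)$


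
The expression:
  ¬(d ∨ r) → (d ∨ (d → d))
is always true.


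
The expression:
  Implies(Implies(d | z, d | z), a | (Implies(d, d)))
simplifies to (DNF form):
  True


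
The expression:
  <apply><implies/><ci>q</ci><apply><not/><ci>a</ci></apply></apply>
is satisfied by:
  {q: False, a: False}
  {a: True, q: False}
  {q: True, a: False}


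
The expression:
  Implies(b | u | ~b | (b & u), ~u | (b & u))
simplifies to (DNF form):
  b | ~u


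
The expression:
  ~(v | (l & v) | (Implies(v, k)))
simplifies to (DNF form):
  False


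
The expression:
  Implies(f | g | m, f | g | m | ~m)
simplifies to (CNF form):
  True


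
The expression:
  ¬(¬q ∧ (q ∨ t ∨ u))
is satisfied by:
  {q: True, t: False, u: False}
  {q: True, u: True, t: False}
  {q: True, t: True, u: False}
  {q: True, u: True, t: True}
  {u: False, t: False, q: False}


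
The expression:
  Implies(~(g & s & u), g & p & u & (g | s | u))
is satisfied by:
  {u: True, g: True, p: True, s: True}
  {u: True, g: True, p: True, s: False}
  {u: True, g: True, s: True, p: False}


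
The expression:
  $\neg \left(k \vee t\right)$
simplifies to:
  $\neg k \wedge \neg t$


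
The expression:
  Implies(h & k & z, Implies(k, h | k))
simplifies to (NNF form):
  True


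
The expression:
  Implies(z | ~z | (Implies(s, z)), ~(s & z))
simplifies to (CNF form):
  ~s | ~z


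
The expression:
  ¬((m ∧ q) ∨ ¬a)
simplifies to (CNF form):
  a ∧ (¬m ∨ ¬q)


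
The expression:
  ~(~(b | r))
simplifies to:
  b | r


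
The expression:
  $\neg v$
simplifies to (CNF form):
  $\neg v$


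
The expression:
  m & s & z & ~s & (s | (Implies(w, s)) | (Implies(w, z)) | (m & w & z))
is never true.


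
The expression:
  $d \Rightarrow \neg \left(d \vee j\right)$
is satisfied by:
  {d: False}


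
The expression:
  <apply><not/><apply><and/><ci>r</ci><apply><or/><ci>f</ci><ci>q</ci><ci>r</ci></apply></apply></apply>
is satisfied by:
  {r: False}


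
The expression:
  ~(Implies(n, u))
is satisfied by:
  {n: True, u: False}


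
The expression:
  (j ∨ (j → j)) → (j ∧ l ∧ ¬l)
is never true.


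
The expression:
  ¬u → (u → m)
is always true.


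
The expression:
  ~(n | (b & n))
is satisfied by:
  {n: False}


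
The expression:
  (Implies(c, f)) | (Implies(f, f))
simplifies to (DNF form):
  True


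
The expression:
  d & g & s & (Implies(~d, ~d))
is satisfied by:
  {s: True, d: True, g: True}


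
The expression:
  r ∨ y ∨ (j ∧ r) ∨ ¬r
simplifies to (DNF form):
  True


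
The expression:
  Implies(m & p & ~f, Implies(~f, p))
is always true.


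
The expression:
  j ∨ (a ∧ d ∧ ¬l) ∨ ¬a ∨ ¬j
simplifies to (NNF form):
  True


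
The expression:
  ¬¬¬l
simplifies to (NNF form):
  ¬l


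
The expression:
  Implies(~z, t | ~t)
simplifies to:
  True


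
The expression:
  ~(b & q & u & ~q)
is always true.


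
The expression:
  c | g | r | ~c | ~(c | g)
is always true.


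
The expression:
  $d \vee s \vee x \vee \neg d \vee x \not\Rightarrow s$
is always true.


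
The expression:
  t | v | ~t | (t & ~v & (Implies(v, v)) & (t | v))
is always true.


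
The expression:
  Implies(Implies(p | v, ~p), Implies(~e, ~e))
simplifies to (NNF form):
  True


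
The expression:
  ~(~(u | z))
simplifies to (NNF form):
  u | z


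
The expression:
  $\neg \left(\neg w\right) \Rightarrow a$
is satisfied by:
  {a: True, w: False}
  {w: False, a: False}
  {w: True, a: True}


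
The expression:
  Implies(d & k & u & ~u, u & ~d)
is always true.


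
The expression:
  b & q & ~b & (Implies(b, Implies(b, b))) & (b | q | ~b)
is never true.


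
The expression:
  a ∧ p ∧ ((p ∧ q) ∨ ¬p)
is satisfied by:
  {a: True, p: True, q: True}


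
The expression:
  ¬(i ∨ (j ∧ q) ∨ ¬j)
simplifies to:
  j ∧ ¬i ∧ ¬q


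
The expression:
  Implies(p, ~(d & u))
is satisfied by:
  {u: False, p: False, d: False}
  {d: True, u: False, p: False}
  {p: True, u: False, d: False}
  {d: True, p: True, u: False}
  {u: True, d: False, p: False}
  {d: True, u: True, p: False}
  {p: True, u: True, d: False}


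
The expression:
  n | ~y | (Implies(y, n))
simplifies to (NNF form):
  n | ~y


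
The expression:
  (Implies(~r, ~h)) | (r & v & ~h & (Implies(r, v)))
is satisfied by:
  {r: True, h: False}
  {h: False, r: False}
  {h: True, r: True}


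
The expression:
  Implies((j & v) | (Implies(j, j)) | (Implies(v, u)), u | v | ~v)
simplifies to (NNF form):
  True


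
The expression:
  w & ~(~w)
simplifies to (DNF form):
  w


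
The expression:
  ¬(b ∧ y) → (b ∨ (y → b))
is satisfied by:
  {b: True, y: False}
  {y: False, b: False}
  {y: True, b: True}


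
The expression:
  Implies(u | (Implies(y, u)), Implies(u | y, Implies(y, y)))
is always true.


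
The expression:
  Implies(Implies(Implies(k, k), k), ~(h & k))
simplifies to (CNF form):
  ~h | ~k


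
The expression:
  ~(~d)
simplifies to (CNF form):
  d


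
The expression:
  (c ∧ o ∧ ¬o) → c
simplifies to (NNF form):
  True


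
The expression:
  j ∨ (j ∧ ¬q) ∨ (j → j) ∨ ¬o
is always true.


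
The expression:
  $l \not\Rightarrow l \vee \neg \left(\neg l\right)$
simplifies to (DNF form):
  $l$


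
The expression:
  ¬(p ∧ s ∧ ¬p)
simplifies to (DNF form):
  True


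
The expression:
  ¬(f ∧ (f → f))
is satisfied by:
  {f: False}


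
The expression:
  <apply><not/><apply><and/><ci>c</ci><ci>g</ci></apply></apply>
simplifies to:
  <apply><or/><apply><not/><ci>c</ci></apply><apply><not/><ci>g</ci></apply></apply>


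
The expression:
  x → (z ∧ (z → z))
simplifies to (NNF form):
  z ∨ ¬x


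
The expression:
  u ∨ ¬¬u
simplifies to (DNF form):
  u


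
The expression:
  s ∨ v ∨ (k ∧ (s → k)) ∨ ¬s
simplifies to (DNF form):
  True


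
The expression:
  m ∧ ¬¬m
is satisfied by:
  {m: True}


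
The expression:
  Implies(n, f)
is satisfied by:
  {f: True, n: False}
  {n: False, f: False}
  {n: True, f: True}


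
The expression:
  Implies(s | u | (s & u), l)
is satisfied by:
  {l: True, s: False, u: False}
  {l: True, u: True, s: False}
  {l: True, s: True, u: False}
  {l: True, u: True, s: True}
  {u: False, s: False, l: False}


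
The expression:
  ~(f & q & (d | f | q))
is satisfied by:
  {q: False, f: False}
  {f: True, q: False}
  {q: True, f: False}


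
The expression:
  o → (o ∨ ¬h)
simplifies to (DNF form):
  True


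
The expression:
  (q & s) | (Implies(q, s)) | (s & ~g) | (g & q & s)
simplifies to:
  s | ~q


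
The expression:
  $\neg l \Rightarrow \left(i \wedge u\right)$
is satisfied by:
  {l: True, u: True, i: True}
  {l: True, u: True, i: False}
  {l: True, i: True, u: False}
  {l: True, i: False, u: False}
  {u: True, i: True, l: False}


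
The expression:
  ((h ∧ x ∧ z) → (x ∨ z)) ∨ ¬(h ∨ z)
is always true.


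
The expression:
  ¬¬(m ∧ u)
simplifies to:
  m ∧ u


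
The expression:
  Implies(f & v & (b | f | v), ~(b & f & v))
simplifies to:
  ~b | ~f | ~v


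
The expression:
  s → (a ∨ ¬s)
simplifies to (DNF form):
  a ∨ ¬s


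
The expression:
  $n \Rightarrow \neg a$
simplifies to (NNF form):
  $\neg a \vee \neg n$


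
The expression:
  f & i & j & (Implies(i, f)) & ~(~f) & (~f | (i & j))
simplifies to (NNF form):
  f & i & j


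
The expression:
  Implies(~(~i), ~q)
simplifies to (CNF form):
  ~i | ~q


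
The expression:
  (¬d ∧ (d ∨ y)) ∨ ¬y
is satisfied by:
  {d: False, y: False}
  {y: True, d: False}
  {d: True, y: False}


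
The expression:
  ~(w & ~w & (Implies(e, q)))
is always true.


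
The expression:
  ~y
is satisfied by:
  {y: False}


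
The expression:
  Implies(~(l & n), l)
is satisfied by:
  {l: True}


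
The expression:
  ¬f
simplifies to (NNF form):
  ¬f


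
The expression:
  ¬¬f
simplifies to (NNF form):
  f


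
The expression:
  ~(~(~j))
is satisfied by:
  {j: False}


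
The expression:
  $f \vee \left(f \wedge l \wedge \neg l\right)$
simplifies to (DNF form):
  $f$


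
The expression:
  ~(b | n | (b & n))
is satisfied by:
  {n: False, b: False}


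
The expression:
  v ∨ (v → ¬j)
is always true.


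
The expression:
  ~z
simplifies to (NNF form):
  ~z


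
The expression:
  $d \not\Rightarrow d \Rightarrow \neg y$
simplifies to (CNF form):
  $\text{True}$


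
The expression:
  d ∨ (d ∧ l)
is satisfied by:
  {d: True}


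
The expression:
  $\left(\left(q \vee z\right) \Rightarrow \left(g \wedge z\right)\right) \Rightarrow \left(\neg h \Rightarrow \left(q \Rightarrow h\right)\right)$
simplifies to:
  $h \vee \neg g \vee \neg q \vee \neg z$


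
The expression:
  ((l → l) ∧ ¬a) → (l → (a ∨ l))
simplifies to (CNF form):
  True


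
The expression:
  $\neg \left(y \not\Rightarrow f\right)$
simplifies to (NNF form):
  $f \vee \neg y$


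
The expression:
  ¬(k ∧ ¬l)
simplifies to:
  l ∨ ¬k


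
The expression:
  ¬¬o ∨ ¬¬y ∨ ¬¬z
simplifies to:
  o ∨ y ∨ z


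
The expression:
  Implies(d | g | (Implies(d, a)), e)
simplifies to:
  e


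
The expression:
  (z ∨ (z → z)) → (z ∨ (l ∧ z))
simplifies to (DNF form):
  z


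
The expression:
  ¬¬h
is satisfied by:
  {h: True}


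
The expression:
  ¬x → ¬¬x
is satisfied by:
  {x: True}


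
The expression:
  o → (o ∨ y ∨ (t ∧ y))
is always true.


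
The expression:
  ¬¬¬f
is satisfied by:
  {f: False}


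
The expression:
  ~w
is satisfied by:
  {w: False}


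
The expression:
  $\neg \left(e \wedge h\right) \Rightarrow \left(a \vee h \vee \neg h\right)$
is always true.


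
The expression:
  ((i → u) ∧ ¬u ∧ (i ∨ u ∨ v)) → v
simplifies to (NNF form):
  True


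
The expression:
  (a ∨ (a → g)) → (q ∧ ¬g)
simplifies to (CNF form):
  q ∧ ¬g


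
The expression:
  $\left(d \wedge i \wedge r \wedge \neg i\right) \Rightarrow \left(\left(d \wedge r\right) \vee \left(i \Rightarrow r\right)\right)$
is always true.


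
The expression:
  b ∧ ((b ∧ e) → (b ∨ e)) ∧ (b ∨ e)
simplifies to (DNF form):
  b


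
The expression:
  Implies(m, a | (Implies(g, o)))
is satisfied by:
  {a: True, o: True, g: False, m: False}
  {a: True, g: False, m: False, o: False}
  {o: True, g: False, m: False, a: False}
  {o: False, g: False, m: False, a: False}
  {a: True, m: True, o: True, g: False}
  {a: True, m: True, o: False, g: False}
  {m: True, o: True, a: False, g: False}
  {m: True, a: False, g: False, o: False}
  {o: True, a: True, g: True, m: False}
  {a: True, g: True, o: False, m: False}
  {o: True, g: True, a: False, m: False}
  {g: True, a: False, m: False, o: False}
  {a: True, m: True, g: True, o: True}
  {a: True, m: True, g: True, o: False}
  {m: True, g: True, o: True, a: False}


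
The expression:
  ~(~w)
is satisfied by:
  {w: True}


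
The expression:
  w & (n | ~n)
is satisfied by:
  {w: True}


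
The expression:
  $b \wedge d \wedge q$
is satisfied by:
  {b: True, d: True, q: True}


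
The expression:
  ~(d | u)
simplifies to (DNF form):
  ~d & ~u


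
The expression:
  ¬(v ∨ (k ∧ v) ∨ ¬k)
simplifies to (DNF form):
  k ∧ ¬v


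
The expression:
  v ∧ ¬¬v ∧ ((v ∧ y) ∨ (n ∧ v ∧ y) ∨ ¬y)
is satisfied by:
  {v: True}
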